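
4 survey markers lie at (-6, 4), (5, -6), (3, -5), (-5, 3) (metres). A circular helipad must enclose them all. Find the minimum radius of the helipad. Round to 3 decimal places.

7.433

By Welzl's lemma the MEC is supported by two points (diametrically opposite) or three points (on a circumcircle).
The farthest pair is (-6, 4)–(5, -6) with squared distance 221. The circle on this segment as diameter has centre (-0.5, -1) and r² = 221/4 = 55.25.
Check (3, -5): distance² to centre = 28.25 ≤ 55.25, so it lies inside.
All remaining points lie in this disk, and no smaller disk contains both endpoints, so this is the minimum enclosing circle.
r = √(55.25) ≈ 7.433.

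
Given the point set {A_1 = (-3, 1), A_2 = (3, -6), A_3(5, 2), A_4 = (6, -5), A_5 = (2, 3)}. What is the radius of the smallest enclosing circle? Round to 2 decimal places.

5.41

By Welzl's lemma the MEC is supported by two points (diametrically opposite) or three points (on a circumcircle).
The farthest pair is A_1–A_4 with squared distance 117. The circle on this segment as diameter has centre (1.5, -2) and r² = 117/4 = 29.25.
Check A_2: distance² to centre = 18.25 ≤ 29.25, so it lies inside.
All remaining points lie in this disk, and no smaller disk contains both endpoints, so this is the minimum enclosing circle.
r = √(29.25) ≈ 5.41.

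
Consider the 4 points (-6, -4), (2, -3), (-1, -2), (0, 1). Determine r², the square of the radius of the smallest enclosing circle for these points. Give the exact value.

19825/1156

The minimum enclosing circle is determined by three boundary points: (-6, -4), (2, -3), (0, 1).
Their circumcentre is (-36/17, -87/34) with r² = 19825/1156.
The farthest remaining point (-1, -2) is at distance² 1805/1156 ≤ 19825/1156.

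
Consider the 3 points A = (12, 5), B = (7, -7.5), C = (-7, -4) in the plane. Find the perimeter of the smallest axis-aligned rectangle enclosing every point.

63

Width = max x − min x = 12 − (-7) = 19.
Height = max y − min y = 5 − (-7.5) = 12.5.
Perimeter = 2(19 + 12.5) = 63.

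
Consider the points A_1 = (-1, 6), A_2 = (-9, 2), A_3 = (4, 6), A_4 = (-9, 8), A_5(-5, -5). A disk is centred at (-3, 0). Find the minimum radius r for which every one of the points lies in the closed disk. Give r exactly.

The required radius is the distance from (-3, 0) to the farthest point.
Squared distances: 40, 40, 85, 100, 29.
Maximum is 100, attained at A_4.
r = √100 = 10.

10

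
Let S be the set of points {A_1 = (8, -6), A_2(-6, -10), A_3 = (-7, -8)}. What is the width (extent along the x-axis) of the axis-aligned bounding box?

max x = 8, min x = -7, so width = 15.

15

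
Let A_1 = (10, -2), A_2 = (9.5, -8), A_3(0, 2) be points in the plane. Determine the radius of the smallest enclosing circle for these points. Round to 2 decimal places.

6.90

Side lengths²: A_1A_2² = 36.25, A_1A_3² = 116, A_2A_3² = 190.25.
Since A_2A_3² = 190.25 ≥ 116 + 36.25 = 152.25, the angle opposite A_2A_3 is not acute, so the smallest enclosing circle has A_2A_3 as diameter.
Centre = midpoint of A_2A_3 = (4.75, -3), r² = 190.25/4 = 47.5625.
r = √(47.5625) ≈ 6.90.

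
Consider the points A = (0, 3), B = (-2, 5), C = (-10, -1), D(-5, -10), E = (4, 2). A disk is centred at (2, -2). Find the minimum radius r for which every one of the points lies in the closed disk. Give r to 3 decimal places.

12.042

The required radius is the distance from (2, -2) to the farthest point.
Squared distances: 29, 65, 145, 113, 20.
Maximum is 145, attained at C.
r = √145 ≈ 12.042.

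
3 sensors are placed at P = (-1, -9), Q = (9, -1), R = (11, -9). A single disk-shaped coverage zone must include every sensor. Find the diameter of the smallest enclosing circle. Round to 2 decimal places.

Side lengths²: PQ² = 164, PR² = 144, QR² = 68.
Since PQ² = 164 < 144 + 68 = 212, the triangle is acute, so the smallest enclosing circle is the circumcircle.
Circumcentre = (5, -6.25), r² = 43.5625.
Diameter = 2r = 2√(43.5625) ≈ 13.20.

13.20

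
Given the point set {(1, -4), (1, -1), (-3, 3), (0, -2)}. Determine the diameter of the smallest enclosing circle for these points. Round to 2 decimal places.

8.06

A smallest enclosing disk is always determined by at most three of the input points on its boundary.
The farthest pair is (1, -4)–(-3, 3) with squared distance 65. The circle on this segment as diameter has centre (-1, -0.5) and r² = 65/4 = 16.25.
Check (1, -1): distance² to centre = 4.25 ≤ 16.25, so it lies inside.
All remaining points lie in this disk, and no smaller disk contains both endpoints, so this is the minimum enclosing circle.
Diameter = 2r = 2√(16.25) ≈ 8.06.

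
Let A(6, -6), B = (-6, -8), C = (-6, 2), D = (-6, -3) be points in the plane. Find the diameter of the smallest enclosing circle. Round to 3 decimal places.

14.621

The minimum enclosing circle is determined by three boundary points: A, B, C.
Their circumcentre is (-2/3, -3) with r² = 481/9.
The farthest remaining point D is at distance² 256/9 ≤ 481/9.
Diameter = 2r = 2√(481/9) ≈ 14.621.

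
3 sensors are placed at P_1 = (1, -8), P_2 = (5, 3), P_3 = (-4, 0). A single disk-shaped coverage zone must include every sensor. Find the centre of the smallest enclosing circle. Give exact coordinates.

Side lengths²: P_1P_2² = 137, P_1P_3² = 89, P_2P_3² = 90.
Since P_1P_2² = 137 < 90 + 89 = 179, the triangle is acute, so the smallest enclosing circle is the circumcircle.
Circumcentre = (97/58, -117/58), r² = 60965/1682.
Centre = (97/58, -117/58).

(97/58, -117/58)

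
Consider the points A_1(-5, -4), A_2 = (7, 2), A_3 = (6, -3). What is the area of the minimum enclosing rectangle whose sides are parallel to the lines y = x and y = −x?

In coordinates u = x + y, v = x − y the rectangle is axis-aligned; the map (x,y)→(u,v) scales areas by 2.
u-values: -9, 9, 3; range = 9 − (-9) = 18.
v-values: -1, 5, 9; range = 9 − (-1) = 10.
Area = (18 × 10) / 2 = 90.

90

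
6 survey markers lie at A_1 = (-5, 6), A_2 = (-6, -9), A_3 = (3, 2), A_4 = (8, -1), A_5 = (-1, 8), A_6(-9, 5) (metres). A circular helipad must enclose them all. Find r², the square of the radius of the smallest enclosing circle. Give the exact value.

The minimum enclosing circle is determined by three boundary points: A_2, A_4, A_6.
Their circumcentre is (-16/11, -31/44) with r² = 173225/1936.
The farthest remaining point A_5 is at distance² 147089/1936 ≤ 173225/1936.

173225/1936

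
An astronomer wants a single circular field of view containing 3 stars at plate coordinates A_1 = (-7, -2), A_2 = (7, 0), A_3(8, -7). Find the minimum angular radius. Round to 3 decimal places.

Side lengths²: A_1A_2² = 200, A_1A_3² = 250, A_2A_3² = 50.
Since A_1A_3² = 250 ≥ 200 + 50 = 250, the angle opposite A_1A_3 is not acute, so the smallest enclosing circle has A_1A_3 as diameter.
Centre = midpoint of A_1A_3 = (0.5, -4.5), r² = 250/4 = 62.5.
r = √(62.5) ≈ 7.906.

7.906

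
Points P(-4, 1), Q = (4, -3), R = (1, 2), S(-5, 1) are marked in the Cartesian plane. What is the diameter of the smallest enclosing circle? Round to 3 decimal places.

By Welzl's lemma the MEC is supported by two points (diametrically opposite) or three points (on a circumcircle).
The farthest pair is Q–S with squared distance 97. The circle on this segment as diameter has centre (-0.5, -1) and r² = 97/4 = 24.25.
Check P: distance² to centre = 16.25 ≤ 24.25, so it lies inside.
All remaining points lie in this disk, and no smaller disk contains both endpoints, so this is the minimum enclosing circle.
Diameter = 2r = 2√(24.25) ≈ 9.849.

9.849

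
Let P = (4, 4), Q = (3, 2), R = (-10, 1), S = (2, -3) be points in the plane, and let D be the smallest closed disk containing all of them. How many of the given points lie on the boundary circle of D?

The minimum enclosing circle is determined by three boundary points: P, R, S.
Their circumcentre is (-135/46, 101/46) with r² = 54325/1058.
The farthest remaining point Q is at distance² 37305/1058 ≤ 54325/1058.
The points at distance exactly r from the centre are P, R, S — 3 points.

3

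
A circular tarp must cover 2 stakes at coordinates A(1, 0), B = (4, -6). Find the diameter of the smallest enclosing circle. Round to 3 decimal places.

6.708

The smallest circle enclosing two points has them as diameter endpoints.
Centre = midpoint = (2.5, -3); r² = |AB|²/4 = 45/4 = 11.25.
Diameter = 2r = 2√(11.25) ≈ 6.708.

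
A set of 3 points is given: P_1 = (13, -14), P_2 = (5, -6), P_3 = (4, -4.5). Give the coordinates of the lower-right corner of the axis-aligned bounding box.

(13, -14)

x-range [4, 13], y-range [-14, -4.5].
The lower-right corner is (13, -14).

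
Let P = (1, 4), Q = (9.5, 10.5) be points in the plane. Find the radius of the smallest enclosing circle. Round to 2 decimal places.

The smallest circle enclosing two points has them as diameter endpoints.
Centre = midpoint = (5.25, 7.25); r² = |PQ|²/4 = 114.5/4 = 28.625.
r = √(28.625) ≈ 5.35.

5.35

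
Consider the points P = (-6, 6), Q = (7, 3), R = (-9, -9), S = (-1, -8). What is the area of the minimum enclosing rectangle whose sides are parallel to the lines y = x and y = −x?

266

In coordinates u = x + y, v = x − y the rectangle is axis-aligned; the map (x,y)→(u,v) scales areas by 2.
u-values: 0, 10, -18, -9; range = 10 − (-18) = 28.
v-values: -12, 4, 0, 7; range = 7 − (-12) = 19.
Area = (28 × 19) / 2 = 266.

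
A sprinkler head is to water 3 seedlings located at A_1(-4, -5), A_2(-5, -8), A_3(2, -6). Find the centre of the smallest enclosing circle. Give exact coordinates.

(-1.5, -7)

Side lengths²: A_1A_2² = 10, A_1A_3² = 37, A_2A_3² = 53.
Since A_2A_3² = 53 ≥ 37 + 10 = 47, the angle opposite A_2A_3 is not acute, so the smallest enclosing circle has A_2A_3 as diameter.
Centre = midpoint of A_2A_3 = (-1.5, -7), r² = 53/4 = 13.25.
Centre = (-1.5, -7).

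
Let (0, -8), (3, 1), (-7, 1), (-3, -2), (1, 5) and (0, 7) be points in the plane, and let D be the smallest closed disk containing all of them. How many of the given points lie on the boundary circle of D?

2

The minimum enclosing circle of a finite set is fixed by two of the points (as a diameter) or three (as a circumcircle).
The farthest pair is (0, -8)–(0, 7) with squared distance 225. The circle on this segment as diameter has centre (0, -0.5) and r² = 225/4 = 56.25.
Check (3, 1): distance² to centre = 11.25 ≤ 56.25, so it lies inside.
All remaining points lie in this disk, and no smaller disk contains both endpoints, so this is the minimum enclosing circle.
The points at distance exactly r from the centre are (0, -8), (0, 7) — 2 points.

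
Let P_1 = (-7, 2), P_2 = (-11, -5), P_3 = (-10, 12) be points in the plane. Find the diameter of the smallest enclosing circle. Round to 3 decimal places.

17.029

Side lengths²: P_1P_2² = 65, P_1P_3² = 109, P_2P_3² = 290.
Since P_2P_3² = 290 ≥ 109 + 65 = 174, the angle opposite P_2P_3 is not acute, so the smallest enclosing circle has P_2P_3 as diameter.
Centre = midpoint of P_2P_3 = (-10.5, 3.5), r² = 290/4 = 72.5.
Diameter = 2r = 2√(72.5) ≈ 17.029.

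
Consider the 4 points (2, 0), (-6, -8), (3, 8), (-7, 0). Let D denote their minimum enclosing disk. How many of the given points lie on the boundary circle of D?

2

The farthest pair is (-6, -8)–(3, 8) with squared distance 337. The circle on this segment as diameter has centre (-1.5, 0) and r² = 337/4 = 84.25.
Check (2, 0): distance² to centre = 12.25 ≤ 84.25, so it lies inside.
All remaining points lie in this disk, and no smaller disk contains both endpoints, so this is the minimum enclosing circle.
The points at distance exactly r from the centre are (-6, -8), (3, 8) — 2 points.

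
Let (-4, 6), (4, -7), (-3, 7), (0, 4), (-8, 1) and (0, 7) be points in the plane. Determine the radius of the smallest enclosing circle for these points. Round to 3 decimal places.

By Welzl's lemma the MEC is supported by two points (diametrically opposite) or three points (on a circumcircle).
The minimum enclosing circle is determined by three boundary points: (4, -7), (-3, 7), (-8, 1).
Their circumcentre is (-0.25, -0.375) with r² = 61.953125.
The farthest remaining point (-4, 6) is at distance² 54.703125 ≤ 61.953125.
r = √(61.953125) ≈ 7.871.

7.871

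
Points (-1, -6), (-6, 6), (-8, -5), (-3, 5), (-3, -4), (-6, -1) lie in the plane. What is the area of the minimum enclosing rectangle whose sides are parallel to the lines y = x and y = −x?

127.5

In coordinates u = x + y, v = x − y the rectangle is axis-aligned; the map (x,y)→(u,v) scales areas by 2.
u-values: -7, 0, -13, 2, -7, -7; range = 2 − (-13) = 15.
v-values: 5, -12, -3, -8, 1, -5; range = 5 − (-12) = 17.
Area = (15 × 17) / 2 = 127.5.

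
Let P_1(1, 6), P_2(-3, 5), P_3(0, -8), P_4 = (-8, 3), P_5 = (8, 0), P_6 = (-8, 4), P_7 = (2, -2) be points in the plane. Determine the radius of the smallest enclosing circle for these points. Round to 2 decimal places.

By Welzl's lemma the MEC is supported by two points (diametrically opposite) or three points (on a circumcircle).
The minimum enclosing circle is determined by three boundary points: P_3, P_5, P_6.
Their circumcentre is (-0.4, 0.4) with r² = 70.72.
The farthest remaining point P_4 is at distance² 64.52 ≤ 70.72.
r = √(70.72) ≈ 8.41.

8.41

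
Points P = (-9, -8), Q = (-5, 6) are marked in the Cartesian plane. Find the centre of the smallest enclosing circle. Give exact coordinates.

The smallest circle enclosing two points has them as diameter endpoints.
Centre = midpoint = (-7, -1); r² = |PQ|²/4 = 212/4 = 53.
Centre = (-7, -1).

(-7, -1)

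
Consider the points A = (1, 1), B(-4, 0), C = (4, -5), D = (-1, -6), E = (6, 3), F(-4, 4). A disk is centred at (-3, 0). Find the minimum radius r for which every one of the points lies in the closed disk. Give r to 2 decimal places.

The required radius is the distance from (-3, 0) to the farthest point.
Squared distances: 17, 1, 74, 40, 90, 17.
Maximum is 90, attained at E.
r = √90 ≈ 9.49.

9.49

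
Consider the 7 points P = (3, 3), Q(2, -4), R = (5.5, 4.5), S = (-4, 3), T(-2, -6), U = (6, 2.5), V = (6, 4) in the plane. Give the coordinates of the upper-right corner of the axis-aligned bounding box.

x-range [-4, 6], y-range [-6, 4.5].
The upper-right corner is (6, 4.5).

(6, 4.5)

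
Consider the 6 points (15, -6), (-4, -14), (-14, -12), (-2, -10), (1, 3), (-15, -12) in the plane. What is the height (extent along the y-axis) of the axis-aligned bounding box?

17

max y = 3, min y = -14, so height = 17.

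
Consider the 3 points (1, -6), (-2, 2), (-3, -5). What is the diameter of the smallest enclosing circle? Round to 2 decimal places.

8.54

Call the three points A, B, C in the order given.
Side lengths²: AB² = 73, AC² = 17, BC² = 50.
Since AB² = 73 ≥ 50 + 17 = 67, the angle opposite AB is not acute, so the smallest enclosing circle has AB as diameter.
Centre = midpoint of AB = (-0.5, -2), r² = 73/4 = 18.25.
Diameter = 2r = 2√(18.25) ≈ 8.54.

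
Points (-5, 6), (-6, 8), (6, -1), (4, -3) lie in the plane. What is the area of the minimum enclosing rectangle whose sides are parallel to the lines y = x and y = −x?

42

In coordinates u = x + y, v = x − y the rectangle is axis-aligned; the map (x,y)→(u,v) scales areas by 2.
u-values: 1, 2, 5, 1; range = 5 − 1 = 4.
v-values: -11, -14, 7, 7; range = 7 − (-14) = 21.
Area = (4 × 21) / 2 = 42.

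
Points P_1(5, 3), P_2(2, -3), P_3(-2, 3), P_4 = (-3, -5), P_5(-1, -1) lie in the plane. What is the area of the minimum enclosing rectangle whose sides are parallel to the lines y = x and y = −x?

In coordinates u = x + y, v = x − y the rectangle is axis-aligned; the map (x,y)→(u,v) scales areas by 2.
u-values: 8, -1, 1, -8, -2; range = 8 − (-8) = 16.
v-values: 2, 5, -5, 2, 0; range = 5 − (-5) = 10.
Area = (16 × 10) / 2 = 80.

80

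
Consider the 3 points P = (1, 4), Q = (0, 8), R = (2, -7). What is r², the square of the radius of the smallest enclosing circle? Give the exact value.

Side lengths²: PQ² = 17, PR² = 122, QR² = 229.
Since QR² = 229 ≥ 122 + 17 = 139, the angle opposite QR is not acute, so the smallest enclosing circle has QR as diameter.
Centre = midpoint of QR = (1, 0.5), r² = 229/4 = 57.25.

57.25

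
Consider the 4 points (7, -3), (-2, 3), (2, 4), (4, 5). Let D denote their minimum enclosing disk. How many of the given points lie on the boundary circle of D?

2

By Welzl's lemma the MEC is supported by two points (diametrically opposite) or three points (on a circumcircle).
The farthest pair is (7, -3)–(-2, 3) with squared distance 117. The circle on this segment as diameter has centre (2.5, 0) and r² = 117/4 = 29.25.
Check (2, 4): distance² to centre = 16.25 ≤ 29.25, so it lies inside.
All remaining points lie in this disk, and no smaller disk contains both endpoints, so this is the minimum enclosing circle.
The points at distance exactly r from the centre are (7, -3), (-2, 3) — 2 points.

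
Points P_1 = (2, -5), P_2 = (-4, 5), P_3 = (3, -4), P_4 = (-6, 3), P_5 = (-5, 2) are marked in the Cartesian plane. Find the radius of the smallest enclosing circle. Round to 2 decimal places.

5.83

By Welzl's lemma the MEC is supported by two points (diametrically opposite) or three points (on a circumcircle).
The farthest pair is P_1–P_2 with squared distance 136. The circle on this segment as diameter has centre (-1, 0) and r² = 136/4 = 34.
Check P_3: distance² to centre = 32 ≤ 34, so it lies inside.
All remaining points lie in this disk, and no smaller disk contains both endpoints, so this is the minimum enclosing circle.
r = √34 ≈ 5.83.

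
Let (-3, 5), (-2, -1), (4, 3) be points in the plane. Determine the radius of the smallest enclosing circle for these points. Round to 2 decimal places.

3.99

Call the three points A, B, C in the order given.
Side lengths²: AB² = 37, AC² = 53, BC² = 52.
Since AC² = 53 < 52 + 37 = 89, the triangle is acute, so the smallest enclosing circle is the circumcircle.
Circumcentre = (0.05, 2.425), r² = 15.933125.
r = √(15.933125) ≈ 3.99.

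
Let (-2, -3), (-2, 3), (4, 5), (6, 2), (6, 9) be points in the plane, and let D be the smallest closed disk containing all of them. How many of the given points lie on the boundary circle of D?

A smallest enclosing disk is always determined by at most three of the input points on its boundary.
The farthest pair is (-2, -3)–(6, 9) with squared distance 208. The circle on this segment as diameter has centre (2, 3) and r² = 208/4 = 52.
Check (-2, 3): distance² to centre = 16 ≤ 52, so it lies inside.
All remaining points lie in this disk, and no smaller disk contains both endpoints, so this is the minimum enclosing circle.
The points at distance exactly r from the centre are (-2, -3), (6, 9) — 2 points.

2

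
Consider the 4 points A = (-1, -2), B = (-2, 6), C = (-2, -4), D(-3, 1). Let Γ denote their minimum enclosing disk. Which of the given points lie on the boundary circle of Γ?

The minimum enclosing circle of a finite set is fixed by two of the points (as a diameter) or three (as a circumcircle).
The farthest pair is B–C with squared distance 100. The circle on this segment as diameter has centre (-2, 1) and r² = 100/4 = 25.
Check A: distance² to centre = 10 ≤ 25, so it lies inside.
All remaining points lie in this disk, and no smaller disk contains both endpoints, so this is the minimum enclosing circle.
The points at distance exactly r from the centre are B, C — 2 points.

B, C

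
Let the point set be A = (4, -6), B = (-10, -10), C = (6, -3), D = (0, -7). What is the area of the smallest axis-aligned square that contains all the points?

256

The bounding box has width 16 and height 7.
An axis-aligned square enclosing the set must have side ≥ max(width, height).
So the minimum side is max(16, 7) = 16.
Area = 16² = 256.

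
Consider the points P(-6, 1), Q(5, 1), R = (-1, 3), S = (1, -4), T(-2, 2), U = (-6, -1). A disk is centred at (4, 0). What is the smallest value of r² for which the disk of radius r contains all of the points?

The required radius is the distance from (4, 0) to the farthest point.
Squared distances: 101, 2, 34, 25, 40, 101.
Maximum is 101, attained at P.

101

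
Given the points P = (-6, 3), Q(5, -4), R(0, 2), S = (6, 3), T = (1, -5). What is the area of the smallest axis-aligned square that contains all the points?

144

The bounding box has width 12 and height 8.
An axis-aligned square enclosing the set must have side ≥ max(width, height).
So the minimum side is max(12, 8) = 12.
Area = 12² = 144.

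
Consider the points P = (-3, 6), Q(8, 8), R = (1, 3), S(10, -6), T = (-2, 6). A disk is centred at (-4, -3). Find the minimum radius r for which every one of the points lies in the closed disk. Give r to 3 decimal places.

16.279

The required radius is the distance from (-4, -3) to the farthest point.
Squared distances: 82, 265, 61, 205, 85.
Maximum is 265, attained at Q.
r = √265 ≈ 16.279.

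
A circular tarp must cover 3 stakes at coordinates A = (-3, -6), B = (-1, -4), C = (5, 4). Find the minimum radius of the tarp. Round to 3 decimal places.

6.403

Side lengths²: AB² = 8, AC² = 164, BC² = 100.
Since AC² = 164 ≥ 100 + 8 = 108, the angle opposite AC is not acute, so the smallest enclosing circle has AC as diameter.
Centre = midpoint of AC = (1, -1), r² = 164/4 = 41.
r = √41 ≈ 6.403.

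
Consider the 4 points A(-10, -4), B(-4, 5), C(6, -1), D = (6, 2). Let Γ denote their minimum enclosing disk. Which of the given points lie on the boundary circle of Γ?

By Welzl's lemma the MEC is supported by two points (diametrically opposite) or three points (on a circumcircle).
The farthest pair is A–D with squared distance 292. The circle on this segment as diameter has centre (-2, -1) and r² = 292/4 = 73.
Check B: distance² to centre = 40 ≤ 73, so it lies inside.
All remaining points lie in this disk, and no smaller disk contains both endpoints, so this is the minimum enclosing circle.
The points at distance exactly r from the centre are A, D — 2 points.

A, D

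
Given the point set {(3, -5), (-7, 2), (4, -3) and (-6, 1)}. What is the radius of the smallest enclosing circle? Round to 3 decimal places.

By Welzl's lemma the MEC is supported by two points (diametrically opposite) or three points (on a circumcircle).
The minimum enclosing circle is determined by three boundary points: (3, -5), (-7, 2), (4, -3).
Their circumcentre is (-101/54, -71/54) with r² = 54385/1458.
The farthest remaining point (-6, 1) is at distance² 32677/1458 ≤ 54385/1458.
r = √(54385/1458) ≈ 6.107.

6.107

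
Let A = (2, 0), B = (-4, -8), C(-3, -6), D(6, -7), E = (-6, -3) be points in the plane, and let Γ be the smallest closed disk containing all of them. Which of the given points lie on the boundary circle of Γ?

A smallest enclosing disk is always determined by at most three of the input points on its boundary.
The farthest pair is D–E with squared distance 160. The circle on this segment as diameter has centre (0, -5) and r² = 160/4 = 40.
Check A: distance² to centre = 29 ≤ 40, so it lies inside.
All remaining points lie in this disk, and no smaller disk contains both endpoints, so this is the minimum enclosing circle.
The points at distance exactly r from the centre are D, E — 2 points.

D, E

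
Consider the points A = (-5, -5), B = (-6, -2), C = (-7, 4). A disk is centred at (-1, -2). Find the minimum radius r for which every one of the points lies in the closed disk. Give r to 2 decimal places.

8.49

The required radius is the distance from (-1, -2) to the farthest point.
Squared distances: 25, 25, 72.
Maximum is 72, attained at C.
r = √72 ≈ 8.49.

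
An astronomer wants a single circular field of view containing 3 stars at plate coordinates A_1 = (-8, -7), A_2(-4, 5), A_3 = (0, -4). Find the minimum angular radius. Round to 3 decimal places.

6.336

Side lengths²: A_1A_2² = 160, A_1A_3² = 73, A_2A_3² = 97.
Since A_1A_2² = 160 < 97 + 73 = 170, the triangle is acute, so the smallest enclosing circle is the circumcircle.
Circumcentre = (-79/14, -47/42), r² = 35405/882.
r = √(35405/882) ≈ 6.336.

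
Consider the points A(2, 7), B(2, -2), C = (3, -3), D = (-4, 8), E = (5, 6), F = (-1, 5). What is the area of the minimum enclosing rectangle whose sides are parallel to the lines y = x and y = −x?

99

In coordinates u = x + y, v = x − y the rectangle is axis-aligned; the map (x,y)→(u,v) scales areas by 2.
u-values: 9, 0, 0, 4, 11, 4; range = 11 − 0 = 11.
v-values: -5, 4, 6, -12, -1, -6; range = 6 − (-12) = 18.
Area = (11 × 18) / 2 = 99.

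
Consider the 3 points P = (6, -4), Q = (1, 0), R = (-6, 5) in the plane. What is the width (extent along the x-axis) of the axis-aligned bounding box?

max x = 6, min x = -6, so width = 12.

12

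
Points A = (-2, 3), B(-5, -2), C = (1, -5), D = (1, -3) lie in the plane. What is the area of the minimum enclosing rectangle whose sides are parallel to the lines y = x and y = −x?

44

In coordinates u = x + y, v = x − y the rectangle is axis-aligned; the map (x,y)→(u,v) scales areas by 2.
u-values: 1, -7, -4, -2; range = 1 − (-7) = 8.
v-values: -5, -3, 6, 4; range = 6 − (-5) = 11.
Area = (8 × 11) / 2 = 44.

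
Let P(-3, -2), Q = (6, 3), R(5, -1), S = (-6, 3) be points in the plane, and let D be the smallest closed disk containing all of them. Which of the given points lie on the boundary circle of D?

Q, R, S

By Welzl's lemma the MEC is supported by two points (diametrically opposite) or three points (on a circumcircle).
The minimum enclosing circle is determined by three boundary points: Q, R, S.
Their circumcentre is (0, 2.375) with r² = 36.390625.
The farthest remaining point P is at distance² 28.140625 ≤ 36.390625.
The points at distance exactly r from the centre are Q, R, S — 3 points.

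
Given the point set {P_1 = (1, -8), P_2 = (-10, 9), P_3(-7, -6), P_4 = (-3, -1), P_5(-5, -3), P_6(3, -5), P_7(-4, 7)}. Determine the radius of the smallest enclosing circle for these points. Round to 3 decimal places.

The farthest pair is P_1–P_2 with squared distance 410. The circle on this segment as diameter has centre (-4.5, 0.5) and r² = 410/4 = 102.5.
Check P_3: distance² to centre = 48.5 ≤ 102.5, so it lies inside.
All remaining points lie in this disk, and no smaller disk contains both endpoints, so this is the minimum enclosing circle.
r = √(102.5) ≈ 10.124.

10.124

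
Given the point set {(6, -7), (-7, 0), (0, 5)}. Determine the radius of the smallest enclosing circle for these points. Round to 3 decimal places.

7.474

Call the three points A, B, C in the order given.
Side lengths²: AB² = 218, AC² = 180, BC² = 74.
Since AB² = 218 < 180 + 74 = 254, the triangle is acute, so the smallest enclosing circle is the circumcircle.
Circumcentre = (1/19, -47/19), r² = 20165/361.
r = √(20165/361) ≈ 7.474.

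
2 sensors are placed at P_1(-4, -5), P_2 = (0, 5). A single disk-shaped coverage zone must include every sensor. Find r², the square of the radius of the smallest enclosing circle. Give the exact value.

The smallest circle enclosing two points has them as diameter endpoints.
Centre = midpoint = (-2, 0); r² = |P_1P_2|²/4 = 116/4 = 29.

29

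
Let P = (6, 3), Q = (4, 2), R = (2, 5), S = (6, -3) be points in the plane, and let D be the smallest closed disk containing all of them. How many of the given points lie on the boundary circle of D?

2

The farthest pair is R–S with squared distance 80. The circle on this segment as diameter has centre (4, 1) and r² = 80/4 = 20.
Check P: distance² to centre = 8 ≤ 20, so it lies inside.
All remaining points lie in this disk, and no smaller disk contains both endpoints, so this is the minimum enclosing circle.
The points at distance exactly r from the centre are R, S — 2 points.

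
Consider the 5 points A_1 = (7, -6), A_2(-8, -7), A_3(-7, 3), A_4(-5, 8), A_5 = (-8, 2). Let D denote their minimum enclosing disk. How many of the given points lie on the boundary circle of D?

3

The minimum enclosing circle is determined by three boundary points: A_1, A_2, A_4.
Their circumcentre is (-33/37, -23/37) with r² = 124865/1369.
The farthest remaining point A_5 is at distance² 78578/1369 ≤ 124865/1369.
The points at distance exactly r from the centre are A_1, A_2, A_4 — 3 points.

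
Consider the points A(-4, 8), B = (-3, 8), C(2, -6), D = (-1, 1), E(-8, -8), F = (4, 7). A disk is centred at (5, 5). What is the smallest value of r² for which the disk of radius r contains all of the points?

The required radius is the distance from (5, 5) to the farthest point.
Squared distances: 90, 73, 130, 52, 338, 5.
Maximum is 338, attained at E.

338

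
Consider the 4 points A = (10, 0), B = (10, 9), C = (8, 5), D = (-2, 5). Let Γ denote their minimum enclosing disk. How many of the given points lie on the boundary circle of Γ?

The minimum enclosing circle of a finite set is fixed by two of the points (as a diameter) or three (as a circumcircle).
The minimum enclosing circle is determined by three boundary points: A, B, D.
Their circumcentre is (29/6, 4.5) with r² = 845/18.
The farthest remaining point C is at distance² 185/18 ≤ 845/18.
The points at distance exactly r from the centre are A, B, D — 3 points.

3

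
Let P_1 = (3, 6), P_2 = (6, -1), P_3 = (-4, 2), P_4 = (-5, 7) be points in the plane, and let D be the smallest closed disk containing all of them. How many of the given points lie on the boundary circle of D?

The farthest pair is P_2–P_4 with squared distance 185. The circle on this segment as diameter has centre (0.5, 3) and r² = 185/4 = 46.25.
Check P_1: distance² to centre = 15.25 ≤ 46.25, so it lies inside.
All remaining points lie in this disk, and no smaller disk contains both endpoints, so this is the minimum enclosing circle.
The points at distance exactly r from the centre are P_2, P_4 — 2 points.

2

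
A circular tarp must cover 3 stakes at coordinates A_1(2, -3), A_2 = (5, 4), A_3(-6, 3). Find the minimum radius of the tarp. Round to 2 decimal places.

5.68

Side lengths²: A_1A_2² = 58, A_1A_3² = 100, A_2A_3² = 122.
Since A_2A_3² = 122 < 100 + 58 = 158, the triangle is acute, so the smallest enclosing circle is the circumcircle.
Circumcentre = (-14/37, 80/37), r² = 44225/1369.
r = √(44225/1369) ≈ 5.68.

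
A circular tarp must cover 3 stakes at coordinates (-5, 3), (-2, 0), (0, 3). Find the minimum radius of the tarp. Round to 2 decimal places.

Call the three points A, B, C in the order given.
Side lengths²: AB² = 18, AC² = 25, BC² = 13.
Since AC² = 25 < 18 + 13 = 31, the triangle is acute, so the smallest enclosing circle is the circumcircle.
Circumcentre = (-2.5, 2.5), r² = 6.5.
r = √(6.5) ≈ 2.55.

2.55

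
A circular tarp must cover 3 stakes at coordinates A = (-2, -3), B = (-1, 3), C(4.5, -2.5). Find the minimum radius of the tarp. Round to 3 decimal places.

Side lengths²: AB² = 37, AC² = 42.5, BC² = 60.5.
Since BC² = 60.5 < 42.5 + 37 = 79.5, the triangle is acute, so the smallest enclosing circle is the circumcircle.
Circumcentre = (15/14, -3/7), r² = 3145/196.
r = √(3145/196) ≈ 4.006.

4.006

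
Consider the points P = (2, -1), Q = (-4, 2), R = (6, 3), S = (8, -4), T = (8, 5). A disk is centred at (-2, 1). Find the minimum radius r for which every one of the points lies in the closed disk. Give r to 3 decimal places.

The required radius is the distance from (-2, 1) to the farthest point.
Squared distances: 20, 5, 68, 125, 116.
Maximum is 125, attained at S.
r = √125 ≈ 11.180.

11.180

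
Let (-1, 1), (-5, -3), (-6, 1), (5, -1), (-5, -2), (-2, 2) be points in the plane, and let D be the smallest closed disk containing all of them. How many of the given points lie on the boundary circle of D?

By Welzl's lemma the MEC is supported by two points (diametrically opposite) or three points (on a circumcircle).
The farthest pair is (-6, 1)–(5, -1) with squared distance 125. The circle on this segment as diameter has centre (-0.5, 0) and r² = 125/4 = 31.25.
Check (-1, 1): distance² to centre = 1.25 ≤ 31.25, so it lies inside.
All remaining points lie in this disk, and no smaller disk contains both endpoints, so this is the minimum enclosing circle.
The points at distance exactly r from the centre are (-6, 1), (5, -1) — 2 points.

2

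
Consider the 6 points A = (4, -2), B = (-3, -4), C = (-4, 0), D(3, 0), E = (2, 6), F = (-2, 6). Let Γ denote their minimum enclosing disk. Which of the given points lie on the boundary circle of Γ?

B, E

The farthest pair is B–E with squared distance 125. The circle on this segment as diameter has centre (-0.5, 1) and r² = 125/4 = 31.25.
Check A: distance² to centre = 29.25 ≤ 31.25, so it lies inside.
All remaining points lie in this disk, and no smaller disk contains both endpoints, so this is the minimum enclosing circle.
The points at distance exactly r from the centre are B, E — 2 points.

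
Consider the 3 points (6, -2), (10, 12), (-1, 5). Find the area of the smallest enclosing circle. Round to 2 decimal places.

174.73

Call the three points A, B, C in the order given.
Side lengths²: AB² = 212, AC² = 98, BC² = 170.
Since AB² = 212 < 170 + 98 = 268, the triangle is acute, so the smallest enclosing circle is the circumcircle.
Circumcentre = (58/9, 49/9), r² = 4505/81.
Area = π·r² = π·4505/81 ≈ 174.73.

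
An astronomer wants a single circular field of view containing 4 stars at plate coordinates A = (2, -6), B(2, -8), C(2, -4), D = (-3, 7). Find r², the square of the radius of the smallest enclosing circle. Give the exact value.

62.5

The farthest pair is B–D with squared distance 250. The circle on this segment as diameter has centre (-0.5, -0.5) and r² = 250/4 = 62.5.
Check A: distance² to centre = 36.5 ≤ 62.5, so it lies inside.
All remaining points lie in this disk, and no smaller disk contains both endpoints, so this is the minimum enclosing circle.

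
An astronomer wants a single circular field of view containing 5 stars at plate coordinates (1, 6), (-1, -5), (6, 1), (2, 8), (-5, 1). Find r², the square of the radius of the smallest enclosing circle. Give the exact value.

44.5

A smallest enclosing disk is always determined by at most three of the input points on its boundary.
The farthest pair is (-1, -5)–(2, 8) with squared distance 178. The circle on this segment as diameter has centre (0.5, 1.5) and r² = 178/4 = 44.5.
Check (1, 6): distance² to centre = 20.5 ≤ 44.5, so it lies inside.
All remaining points lie in this disk, and no smaller disk contains both endpoints, so this is the minimum enclosing circle.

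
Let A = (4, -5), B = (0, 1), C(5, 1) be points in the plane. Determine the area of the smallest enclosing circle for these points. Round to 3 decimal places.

41.975

Side lengths²: AB² = 52, AC² = 37, BC² = 25.
Since AB² = 52 < 37 + 25 = 62, the triangle is acute, so the smallest enclosing circle is the circumcircle.
Circumcentre = (2.5, -5/3), r² = 481/36.
Area = π·r² = π·481/36 ≈ 41.975.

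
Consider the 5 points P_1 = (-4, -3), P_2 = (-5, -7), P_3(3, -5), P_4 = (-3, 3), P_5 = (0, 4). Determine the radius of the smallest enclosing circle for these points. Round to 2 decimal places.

6.06

The minimum enclosing circle is determined by three boundary points: P_2, P_3, P_5.
Their circumcentre is (-27/13, -22/13) with r² = 6205/169.
The farthest remaining point P_4 is at distance² 3865/169 ≤ 6205/169.
r = √(6205/169) ≈ 6.06.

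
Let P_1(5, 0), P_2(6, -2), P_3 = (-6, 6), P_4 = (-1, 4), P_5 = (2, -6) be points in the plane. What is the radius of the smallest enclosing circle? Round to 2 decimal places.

7.35

The minimum enclosing circle is determined by three boundary points: P_2, P_3, P_5.
Their circumcentre is (-0.8, 0.8) with r² = 54.08.
The farthest remaining point P_1 is at distance² 34.28 ≤ 54.08.
r = √(54.08) ≈ 7.35.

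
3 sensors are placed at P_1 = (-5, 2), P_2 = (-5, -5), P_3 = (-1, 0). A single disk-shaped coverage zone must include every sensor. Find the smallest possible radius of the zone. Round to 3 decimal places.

3.579

Side lengths²: P_1P_2² = 49, P_1P_3² = 20, P_2P_3² = 41.
Since P_1P_2² = 49 < 41 + 20 = 61, the triangle is acute, so the smallest enclosing circle is the circumcircle.
Circumcentre = (-4.25, -1.5), r² = 12.8125.
r = √(12.8125) ≈ 3.579.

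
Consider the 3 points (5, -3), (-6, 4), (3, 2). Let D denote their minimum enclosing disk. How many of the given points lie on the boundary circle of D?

2

Call the three points A, B, C in the order given.
Side lengths²: AB² = 170, AC² = 29, BC² = 85.
Since AB² = 170 ≥ 85 + 29 = 114, the angle opposite AB is not acute, so the smallest enclosing circle has AB as diameter.
Centre = midpoint of AB = (-0.5, 0.5), r² = 170/4 = 42.5.
The points at distance exactly r from the centre are (5, -3), (-6, 4) — 2 points.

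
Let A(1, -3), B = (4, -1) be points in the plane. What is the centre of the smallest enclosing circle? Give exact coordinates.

The smallest circle enclosing two points has them as diameter endpoints.
Centre = midpoint = (2.5, -2); r² = |AB|²/4 = 13/4 = 3.25.
Centre = (2.5, -2).

(2.5, -2)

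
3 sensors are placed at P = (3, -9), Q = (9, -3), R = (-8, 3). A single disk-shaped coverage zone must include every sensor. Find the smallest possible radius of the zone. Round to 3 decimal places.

9.022

Side lengths²: PQ² = 72, PR² = 265, QR² = 325.
Since QR² = 325 < 265 + 72 = 337, the triangle is acute, so the smallest enclosing circle is the circumcircle.
Circumcentre = (17/46, -17/46), r² = 86125/1058.
r = √(86125/1058) ≈ 9.022.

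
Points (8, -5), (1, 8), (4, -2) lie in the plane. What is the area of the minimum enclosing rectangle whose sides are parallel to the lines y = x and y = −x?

In coordinates u = x + y, v = x − y the rectangle is axis-aligned; the map (x,y)→(u,v) scales areas by 2.
u-values: 3, 9, 2; range = 9 − 2 = 7.
v-values: 13, -7, 6; range = 13 − (-7) = 20.
Area = (7 × 20) / 2 = 70.

70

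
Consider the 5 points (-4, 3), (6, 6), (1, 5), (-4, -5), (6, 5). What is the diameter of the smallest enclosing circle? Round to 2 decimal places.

The farthest pair is (6, 6)–(-4, -5) with squared distance 221. The circle on this segment as diameter has centre (1, 0.5) and r² = 221/4 = 55.25.
Check (-4, 3): distance² to centre = 31.25 ≤ 55.25, so it lies inside.
All remaining points lie in this disk, and no smaller disk contains both endpoints, so this is the minimum enclosing circle.
Diameter = 2r = 2√(55.25) ≈ 14.87.

14.87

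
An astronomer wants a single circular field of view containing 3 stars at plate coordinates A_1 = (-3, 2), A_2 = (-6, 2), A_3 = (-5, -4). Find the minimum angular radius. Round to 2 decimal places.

3.21

Side lengths²: A_1A_2² = 9, A_1A_3² = 40, A_2A_3² = 37.
Since A_1A_3² = 40 < 37 + 9 = 46, the triangle is acute, so the smallest enclosing circle is the circumcircle.
Circumcentre = (-4.5, -5/6), r² = 185/18.
r = √(185/18) ≈ 3.21.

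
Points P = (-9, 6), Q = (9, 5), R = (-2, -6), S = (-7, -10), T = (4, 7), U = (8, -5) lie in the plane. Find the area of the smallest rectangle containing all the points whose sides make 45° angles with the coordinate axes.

434

In coordinates u = x + y, v = x − y the rectangle is axis-aligned; the map (x,y)→(u,v) scales areas by 2.
u-values: -3, 14, -8, -17, 11, 3; range = 14 − (-17) = 31.
v-values: -15, 4, 4, 3, -3, 13; range = 13 − (-15) = 28.
Area = (31 × 28) / 2 = 434.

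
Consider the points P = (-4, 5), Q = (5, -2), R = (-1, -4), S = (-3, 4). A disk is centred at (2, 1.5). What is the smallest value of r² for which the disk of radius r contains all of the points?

The required radius is the distance from (2, 1.5) to the farthest point.
Squared distances: 48.25, 21.25, 39.25, 31.25.
Maximum is 48.25, attained at P.

48.25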